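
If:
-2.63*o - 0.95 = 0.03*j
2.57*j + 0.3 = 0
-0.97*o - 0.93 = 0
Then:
No Solution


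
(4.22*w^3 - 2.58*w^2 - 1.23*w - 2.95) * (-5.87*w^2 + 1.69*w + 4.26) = -24.7714*w^5 + 22.2764*w^4 + 20.8371*w^3 + 4.247*w^2 - 10.2253*w - 12.567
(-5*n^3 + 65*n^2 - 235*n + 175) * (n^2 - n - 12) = -5*n^5 + 70*n^4 - 240*n^3 - 370*n^2 + 2645*n - 2100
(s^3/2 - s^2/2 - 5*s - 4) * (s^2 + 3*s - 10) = s^5/2 + s^4 - 23*s^3/2 - 14*s^2 + 38*s + 40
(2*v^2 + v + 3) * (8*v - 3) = 16*v^3 + 2*v^2 + 21*v - 9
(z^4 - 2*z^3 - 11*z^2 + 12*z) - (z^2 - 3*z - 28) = z^4 - 2*z^3 - 12*z^2 + 15*z + 28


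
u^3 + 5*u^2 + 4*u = u*(u + 1)*(u + 4)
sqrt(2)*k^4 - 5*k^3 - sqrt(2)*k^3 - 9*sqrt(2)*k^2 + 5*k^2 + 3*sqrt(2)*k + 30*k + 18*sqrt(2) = (k - 3)*(k + 2)*(k - 3*sqrt(2))*(sqrt(2)*k + 1)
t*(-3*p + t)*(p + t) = -3*p^2*t - 2*p*t^2 + t^3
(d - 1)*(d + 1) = d^2 - 1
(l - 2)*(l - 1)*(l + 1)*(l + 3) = l^4 + l^3 - 7*l^2 - l + 6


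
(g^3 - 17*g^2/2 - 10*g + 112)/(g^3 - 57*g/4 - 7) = 2*(g - 8)/(2*g + 1)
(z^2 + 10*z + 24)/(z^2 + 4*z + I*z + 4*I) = (z + 6)/(z + I)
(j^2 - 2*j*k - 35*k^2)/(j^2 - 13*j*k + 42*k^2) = (j + 5*k)/(j - 6*k)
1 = 1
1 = 1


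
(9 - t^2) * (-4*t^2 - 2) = 4*t^4 - 34*t^2 - 18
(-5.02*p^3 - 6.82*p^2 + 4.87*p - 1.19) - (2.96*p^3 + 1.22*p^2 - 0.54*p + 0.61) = -7.98*p^3 - 8.04*p^2 + 5.41*p - 1.8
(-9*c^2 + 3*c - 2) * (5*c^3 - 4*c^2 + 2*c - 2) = -45*c^5 + 51*c^4 - 40*c^3 + 32*c^2 - 10*c + 4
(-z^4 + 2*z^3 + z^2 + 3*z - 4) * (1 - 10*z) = 10*z^5 - 21*z^4 - 8*z^3 - 29*z^2 + 43*z - 4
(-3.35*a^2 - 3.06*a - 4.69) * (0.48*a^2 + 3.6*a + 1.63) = -1.608*a^4 - 13.5288*a^3 - 18.7277*a^2 - 21.8718*a - 7.6447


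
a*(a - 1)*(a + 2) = a^3 + a^2 - 2*a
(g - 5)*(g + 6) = g^2 + g - 30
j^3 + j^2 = j^2*(j + 1)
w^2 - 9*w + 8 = (w - 8)*(w - 1)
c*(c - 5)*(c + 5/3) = c^3 - 10*c^2/3 - 25*c/3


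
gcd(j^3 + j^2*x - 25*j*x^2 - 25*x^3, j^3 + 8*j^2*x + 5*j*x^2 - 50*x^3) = j + 5*x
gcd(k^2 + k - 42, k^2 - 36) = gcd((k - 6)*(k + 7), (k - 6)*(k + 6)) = k - 6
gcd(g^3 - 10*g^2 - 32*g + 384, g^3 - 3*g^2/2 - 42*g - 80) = g - 8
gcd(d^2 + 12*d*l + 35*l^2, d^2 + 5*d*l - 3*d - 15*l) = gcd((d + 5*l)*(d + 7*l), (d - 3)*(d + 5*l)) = d + 5*l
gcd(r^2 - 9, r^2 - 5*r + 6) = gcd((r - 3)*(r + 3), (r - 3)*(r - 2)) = r - 3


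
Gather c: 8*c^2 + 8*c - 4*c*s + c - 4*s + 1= 8*c^2 + c*(9 - 4*s) - 4*s + 1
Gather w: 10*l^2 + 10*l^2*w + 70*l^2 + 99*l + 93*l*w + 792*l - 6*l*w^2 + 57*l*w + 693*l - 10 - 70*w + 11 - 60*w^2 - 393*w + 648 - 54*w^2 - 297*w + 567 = 80*l^2 + 1584*l + w^2*(-6*l - 114) + w*(10*l^2 + 150*l - 760) + 1216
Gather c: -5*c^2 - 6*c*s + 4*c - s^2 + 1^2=-5*c^2 + c*(4 - 6*s) - s^2 + 1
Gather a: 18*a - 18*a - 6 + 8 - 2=0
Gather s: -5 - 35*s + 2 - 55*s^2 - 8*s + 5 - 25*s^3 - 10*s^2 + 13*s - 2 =-25*s^3 - 65*s^2 - 30*s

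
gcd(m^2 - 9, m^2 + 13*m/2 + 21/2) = m + 3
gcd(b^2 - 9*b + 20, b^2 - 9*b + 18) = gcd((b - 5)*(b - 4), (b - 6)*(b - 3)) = 1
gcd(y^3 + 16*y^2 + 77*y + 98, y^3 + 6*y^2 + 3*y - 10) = y + 2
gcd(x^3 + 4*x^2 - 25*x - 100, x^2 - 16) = x + 4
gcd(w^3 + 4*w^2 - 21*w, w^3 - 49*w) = w^2 + 7*w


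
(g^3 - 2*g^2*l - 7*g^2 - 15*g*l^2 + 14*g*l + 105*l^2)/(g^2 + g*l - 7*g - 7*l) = (g^2 - 2*g*l - 15*l^2)/(g + l)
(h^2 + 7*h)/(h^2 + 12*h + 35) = h/(h + 5)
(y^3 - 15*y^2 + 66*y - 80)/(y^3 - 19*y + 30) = (y^2 - 13*y + 40)/(y^2 + 2*y - 15)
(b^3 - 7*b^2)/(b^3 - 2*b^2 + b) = b*(b - 7)/(b^2 - 2*b + 1)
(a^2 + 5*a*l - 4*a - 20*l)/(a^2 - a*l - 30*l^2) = (a - 4)/(a - 6*l)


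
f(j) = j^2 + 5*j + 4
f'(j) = 2*j + 5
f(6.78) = 83.87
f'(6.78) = 18.56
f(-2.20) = -2.16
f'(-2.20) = 0.60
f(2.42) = 21.96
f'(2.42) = 9.84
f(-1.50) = -1.25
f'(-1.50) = 2.00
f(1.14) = 11.00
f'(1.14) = 7.28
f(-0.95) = 0.15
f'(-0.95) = 3.10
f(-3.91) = -0.26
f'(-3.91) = -2.82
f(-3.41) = -1.42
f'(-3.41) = -1.82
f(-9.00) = 40.00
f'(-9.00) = -13.00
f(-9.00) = 40.00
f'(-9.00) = -13.00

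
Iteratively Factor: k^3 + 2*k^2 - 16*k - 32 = (k + 2)*(k^2 - 16) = (k + 2)*(k + 4)*(k - 4)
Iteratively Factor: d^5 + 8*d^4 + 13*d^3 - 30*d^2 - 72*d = (d)*(d^4 + 8*d^3 + 13*d^2 - 30*d - 72) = d*(d + 3)*(d^3 + 5*d^2 - 2*d - 24) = d*(d - 2)*(d + 3)*(d^2 + 7*d + 12) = d*(d - 2)*(d + 3)*(d + 4)*(d + 3)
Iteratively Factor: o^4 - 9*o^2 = (o + 3)*(o^3 - 3*o^2) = o*(o + 3)*(o^2 - 3*o) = o*(o - 3)*(o + 3)*(o)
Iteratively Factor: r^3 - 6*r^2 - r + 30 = (r + 2)*(r^2 - 8*r + 15) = (r - 5)*(r + 2)*(r - 3)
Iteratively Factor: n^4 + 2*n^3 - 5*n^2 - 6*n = (n - 2)*(n^3 + 4*n^2 + 3*n) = (n - 2)*(n + 1)*(n^2 + 3*n) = (n - 2)*(n + 1)*(n + 3)*(n)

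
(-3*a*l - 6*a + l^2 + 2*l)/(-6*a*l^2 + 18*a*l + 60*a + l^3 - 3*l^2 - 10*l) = (3*a - l)/(6*a*l - 30*a - l^2 + 5*l)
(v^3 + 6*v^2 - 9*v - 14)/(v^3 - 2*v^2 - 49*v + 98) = (v + 1)/(v - 7)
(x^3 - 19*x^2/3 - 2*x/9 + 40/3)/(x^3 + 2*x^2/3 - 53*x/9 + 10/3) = (3*x^2 - 14*x - 24)/(3*x^2 + 7*x - 6)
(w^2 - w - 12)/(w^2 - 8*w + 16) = (w + 3)/(w - 4)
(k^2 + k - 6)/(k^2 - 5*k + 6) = (k + 3)/(k - 3)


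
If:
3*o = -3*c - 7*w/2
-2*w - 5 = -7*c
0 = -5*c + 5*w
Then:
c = 1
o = -13/6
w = 1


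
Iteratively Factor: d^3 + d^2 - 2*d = (d - 1)*(d^2 + 2*d) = d*(d - 1)*(d + 2)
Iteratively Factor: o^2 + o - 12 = (o - 3)*(o + 4)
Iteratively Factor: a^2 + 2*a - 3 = (a + 3)*(a - 1)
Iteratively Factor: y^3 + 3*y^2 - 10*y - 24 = (y - 3)*(y^2 + 6*y + 8) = (y - 3)*(y + 2)*(y + 4)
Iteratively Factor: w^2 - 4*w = (w)*(w - 4)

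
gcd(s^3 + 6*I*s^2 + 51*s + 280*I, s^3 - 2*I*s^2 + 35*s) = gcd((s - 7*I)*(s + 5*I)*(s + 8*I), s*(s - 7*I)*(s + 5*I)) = s^2 - 2*I*s + 35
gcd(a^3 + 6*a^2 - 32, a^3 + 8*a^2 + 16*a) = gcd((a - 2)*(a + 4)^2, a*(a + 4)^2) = a^2 + 8*a + 16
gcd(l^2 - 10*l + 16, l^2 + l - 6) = l - 2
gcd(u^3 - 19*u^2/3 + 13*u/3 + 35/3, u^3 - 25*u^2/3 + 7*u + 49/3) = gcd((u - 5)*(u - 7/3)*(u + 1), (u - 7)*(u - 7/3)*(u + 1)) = u^2 - 4*u/3 - 7/3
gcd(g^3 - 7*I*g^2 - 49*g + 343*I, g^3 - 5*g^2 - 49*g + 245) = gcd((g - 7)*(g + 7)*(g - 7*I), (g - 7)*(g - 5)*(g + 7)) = g^2 - 49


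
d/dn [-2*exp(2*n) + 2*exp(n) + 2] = (2 - 4*exp(n))*exp(n)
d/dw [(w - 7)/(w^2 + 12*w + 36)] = (20 - w)/(w^3 + 18*w^2 + 108*w + 216)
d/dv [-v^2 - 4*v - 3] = -2*v - 4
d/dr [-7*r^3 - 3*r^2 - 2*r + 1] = -21*r^2 - 6*r - 2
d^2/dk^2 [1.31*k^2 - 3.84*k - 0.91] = 2.62000000000000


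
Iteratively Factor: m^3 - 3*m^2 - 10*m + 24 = (m - 2)*(m^2 - m - 12) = (m - 4)*(m - 2)*(m + 3)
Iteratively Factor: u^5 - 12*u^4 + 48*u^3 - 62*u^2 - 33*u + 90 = (u - 3)*(u^4 - 9*u^3 + 21*u^2 + u - 30) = (u - 3)^2*(u^3 - 6*u^2 + 3*u + 10) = (u - 5)*(u - 3)^2*(u^2 - u - 2) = (u - 5)*(u - 3)^2*(u + 1)*(u - 2)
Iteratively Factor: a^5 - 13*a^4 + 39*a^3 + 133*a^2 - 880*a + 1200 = (a - 5)*(a^4 - 8*a^3 - a^2 + 128*a - 240) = (a - 5)^2*(a^3 - 3*a^2 - 16*a + 48) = (a - 5)^2*(a - 4)*(a^2 + a - 12) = (a - 5)^2*(a - 4)*(a + 4)*(a - 3)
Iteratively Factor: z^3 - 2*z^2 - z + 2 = (z + 1)*(z^2 - 3*z + 2) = (z - 1)*(z + 1)*(z - 2)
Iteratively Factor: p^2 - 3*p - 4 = (p + 1)*(p - 4)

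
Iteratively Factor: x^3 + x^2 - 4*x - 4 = (x + 2)*(x^2 - x - 2) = (x - 2)*(x + 2)*(x + 1)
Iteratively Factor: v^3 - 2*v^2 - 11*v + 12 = (v - 1)*(v^2 - v - 12) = (v - 4)*(v - 1)*(v + 3)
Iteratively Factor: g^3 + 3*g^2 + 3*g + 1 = (g + 1)*(g^2 + 2*g + 1) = (g + 1)^2*(g + 1)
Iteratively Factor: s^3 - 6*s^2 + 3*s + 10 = (s - 5)*(s^2 - s - 2) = (s - 5)*(s + 1)*(s - 2)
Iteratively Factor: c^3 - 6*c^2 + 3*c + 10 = (c + 1)*(c^2 - 7*c + 10) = (c - 2)*(c + 1)*(c - 5)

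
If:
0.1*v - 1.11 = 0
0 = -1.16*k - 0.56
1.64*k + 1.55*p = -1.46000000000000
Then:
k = -0.48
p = -0.43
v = 11.10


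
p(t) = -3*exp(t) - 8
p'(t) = -3*exp(t)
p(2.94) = -64.75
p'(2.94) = -56.75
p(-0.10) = -10.71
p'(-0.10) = -2.71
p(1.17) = -17.67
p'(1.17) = -9.67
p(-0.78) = -9.38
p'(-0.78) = -1.38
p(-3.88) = -8.06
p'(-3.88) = -0.06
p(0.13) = -11.42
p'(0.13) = -3.42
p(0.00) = -11.00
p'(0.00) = -3.00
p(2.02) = -30.61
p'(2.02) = -22.61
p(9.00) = -24317.25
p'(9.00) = -24309.25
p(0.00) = -11.00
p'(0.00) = -3.00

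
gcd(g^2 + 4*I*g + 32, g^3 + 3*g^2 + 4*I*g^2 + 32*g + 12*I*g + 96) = g^2 + 4*I*g + 32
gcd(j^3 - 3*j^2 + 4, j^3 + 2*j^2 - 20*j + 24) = j^2 - 4*j + 4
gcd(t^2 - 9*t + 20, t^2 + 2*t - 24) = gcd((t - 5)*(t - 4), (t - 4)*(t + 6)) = t - 4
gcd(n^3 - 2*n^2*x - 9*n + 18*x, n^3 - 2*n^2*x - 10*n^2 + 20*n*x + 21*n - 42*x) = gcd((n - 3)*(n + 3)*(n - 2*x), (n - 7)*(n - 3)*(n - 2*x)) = -n^2 + 2*n*x + 3*n - 6*x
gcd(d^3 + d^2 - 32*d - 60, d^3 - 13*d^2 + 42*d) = d - 6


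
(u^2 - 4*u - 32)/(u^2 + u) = (u^2 - 4*u - 32)/(u*(u + 1))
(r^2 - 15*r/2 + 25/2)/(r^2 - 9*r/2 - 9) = (-2*r^2 + 15*r - 25)/(-2*r^2 + 9*r + 18)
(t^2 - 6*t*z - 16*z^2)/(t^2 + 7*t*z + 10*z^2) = (t - 8*z)/(t + 5*z)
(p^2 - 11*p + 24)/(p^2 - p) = (p^2 - 11*p + 24)/(p*(p - 1))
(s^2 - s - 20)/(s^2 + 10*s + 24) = (s - 5)/(s + 6)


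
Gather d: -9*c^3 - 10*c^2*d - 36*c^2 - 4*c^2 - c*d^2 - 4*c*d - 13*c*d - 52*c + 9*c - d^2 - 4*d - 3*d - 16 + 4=-9*c^3 - 40*c^2 - 43*c + d^2*(-c - 1) + d*(-10*c^2 - 17*c - 7) - 12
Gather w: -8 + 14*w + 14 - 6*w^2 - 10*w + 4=-6*w^2 + 4*w + 10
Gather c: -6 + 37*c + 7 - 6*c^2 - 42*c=-6*c^2 - 5*c + 1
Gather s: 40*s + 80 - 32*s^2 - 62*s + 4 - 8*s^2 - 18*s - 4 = -40*s^2 - 40*s + 80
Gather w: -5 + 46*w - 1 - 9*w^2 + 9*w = -9*w^2 + 55*w - 6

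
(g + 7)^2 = g^2 + 14*g + 49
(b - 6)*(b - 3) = b^2 - 9*b + 18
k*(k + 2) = k^2 + 2*k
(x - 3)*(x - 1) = x^2 - 4*x + 3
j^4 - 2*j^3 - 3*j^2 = j^2*(j - 3)*(j + 1)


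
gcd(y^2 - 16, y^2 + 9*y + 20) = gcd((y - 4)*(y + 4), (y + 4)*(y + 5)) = y + 4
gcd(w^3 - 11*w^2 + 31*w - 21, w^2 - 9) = w - 3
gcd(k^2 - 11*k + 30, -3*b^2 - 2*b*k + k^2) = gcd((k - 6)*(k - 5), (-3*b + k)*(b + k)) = 1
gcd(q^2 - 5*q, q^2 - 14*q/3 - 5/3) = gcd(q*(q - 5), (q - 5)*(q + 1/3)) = q - 5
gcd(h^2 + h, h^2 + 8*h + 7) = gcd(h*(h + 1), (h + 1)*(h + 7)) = h + 1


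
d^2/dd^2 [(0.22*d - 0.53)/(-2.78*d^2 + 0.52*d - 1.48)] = (-(0.22*d - 0.53)*(5.56*d - 0.52)*(11.12*d - 1.04) + (3.6696*d - 3.1756)*(2.78*d^2 - 0.52*d + 1.48))/(2.78*d^2 - 0.52*d + 1.48)^3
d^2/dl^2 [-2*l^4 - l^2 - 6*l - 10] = -24*l^2 - 2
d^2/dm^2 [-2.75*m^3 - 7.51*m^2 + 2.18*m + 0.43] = -16.5*m - 15.02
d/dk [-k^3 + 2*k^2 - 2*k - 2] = -3*k^2 + 4*k - 2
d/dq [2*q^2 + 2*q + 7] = 4*q + 2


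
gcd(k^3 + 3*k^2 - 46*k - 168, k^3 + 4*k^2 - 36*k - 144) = k^2 + 10*k + 24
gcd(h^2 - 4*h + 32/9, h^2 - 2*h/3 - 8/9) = h - 4/3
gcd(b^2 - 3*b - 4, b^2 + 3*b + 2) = b + 1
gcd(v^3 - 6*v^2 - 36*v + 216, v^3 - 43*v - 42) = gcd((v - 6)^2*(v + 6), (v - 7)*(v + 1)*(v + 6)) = v + 6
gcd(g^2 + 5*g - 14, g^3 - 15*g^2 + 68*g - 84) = g - 2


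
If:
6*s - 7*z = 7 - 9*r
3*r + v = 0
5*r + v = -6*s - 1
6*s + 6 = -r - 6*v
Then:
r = 5/19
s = -29/114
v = -15/19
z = -117/133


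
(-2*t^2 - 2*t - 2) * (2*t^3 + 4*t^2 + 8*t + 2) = -4*t^5 - 12*t^4 - 28*t^3 - 28*t^2 - 20*t - 4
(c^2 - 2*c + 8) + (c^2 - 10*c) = 2*c^2 - 12*c + 8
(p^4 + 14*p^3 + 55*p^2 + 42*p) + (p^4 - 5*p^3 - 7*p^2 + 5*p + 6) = 2*p^4 + 9*p^3 + 48*p^2 + 47*p + 6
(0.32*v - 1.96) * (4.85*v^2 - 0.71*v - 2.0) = 1.552*v^3 - 9.7332*v^2 + 0.7516*v + 3.92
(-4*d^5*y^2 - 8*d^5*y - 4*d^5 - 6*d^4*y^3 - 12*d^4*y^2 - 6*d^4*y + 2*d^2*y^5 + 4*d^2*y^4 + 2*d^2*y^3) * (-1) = 4*d^5*y^2 + 8*d^5*y + 4*d^5 + 6*d^4*y^3 + 12*d^4*y^2 + 6*d^4*y - 2*d^2*y^5 - 4*d^2*y^4 - 2*d^2*y^3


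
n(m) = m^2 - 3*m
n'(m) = 2*m - 3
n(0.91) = -1.90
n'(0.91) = -1.18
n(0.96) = -1.96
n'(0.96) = -1.08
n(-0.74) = 2.77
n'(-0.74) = -4.48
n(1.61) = -2.24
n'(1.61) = 0.22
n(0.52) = -1.29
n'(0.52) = -1.96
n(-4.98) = 39.74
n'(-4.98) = -12.96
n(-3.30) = 20.79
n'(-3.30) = -9.60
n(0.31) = -0.83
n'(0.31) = -2.38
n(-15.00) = 270.00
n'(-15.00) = -33.00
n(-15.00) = 270.00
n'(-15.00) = -33.00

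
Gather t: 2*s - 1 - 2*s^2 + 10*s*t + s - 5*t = -2*s^2 + 3*s + t*(10*s - 5) - 1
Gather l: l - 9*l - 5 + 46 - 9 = 32 - 8*l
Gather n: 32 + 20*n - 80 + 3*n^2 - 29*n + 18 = 3*n^2 - 9*n - 30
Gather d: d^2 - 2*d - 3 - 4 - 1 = d^2 - 2*d - 8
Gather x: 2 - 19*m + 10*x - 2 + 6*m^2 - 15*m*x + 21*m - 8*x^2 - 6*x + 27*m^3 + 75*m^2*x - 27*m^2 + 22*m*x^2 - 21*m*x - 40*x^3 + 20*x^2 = 27*m^3 - 21*m^2 + 2*m - 40*x^3 + x^2*(22*m + 12) + x*(75*m^2 - 36*m + 4)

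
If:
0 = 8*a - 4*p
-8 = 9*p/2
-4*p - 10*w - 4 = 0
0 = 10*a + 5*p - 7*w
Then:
No Solution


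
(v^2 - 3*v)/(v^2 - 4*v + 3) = v/(v - 1)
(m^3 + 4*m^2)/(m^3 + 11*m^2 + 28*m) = m/(m + 7)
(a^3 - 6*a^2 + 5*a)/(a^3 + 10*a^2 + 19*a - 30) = a*(a - 5)/(a^2 + 11*a + 30)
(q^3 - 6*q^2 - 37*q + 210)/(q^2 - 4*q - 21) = (q^2 + q - 30)/(q + 3)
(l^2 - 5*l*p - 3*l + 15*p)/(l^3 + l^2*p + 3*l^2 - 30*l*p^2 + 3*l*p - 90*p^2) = (l - 3)/(l^2 + 6*l*p + 3*l + 18*p)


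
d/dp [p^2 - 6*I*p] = 2*p - 6*I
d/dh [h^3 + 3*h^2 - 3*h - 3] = 3*h^2 + 6*h - 3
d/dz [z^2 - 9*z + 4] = 2*z - 9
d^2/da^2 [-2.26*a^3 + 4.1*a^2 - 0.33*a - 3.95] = 8.2 - 13.56*a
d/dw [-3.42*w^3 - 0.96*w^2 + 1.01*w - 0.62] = -10.26*w^2 - 1.92*w + 1.01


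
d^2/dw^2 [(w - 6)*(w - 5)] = 2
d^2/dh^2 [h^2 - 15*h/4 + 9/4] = 2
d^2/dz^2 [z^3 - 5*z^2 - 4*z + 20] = 6*z - 10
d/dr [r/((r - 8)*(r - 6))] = (48 - r^2)/(r^4 - 28*r^3 + 292*r^2 - 1344*r + 2304)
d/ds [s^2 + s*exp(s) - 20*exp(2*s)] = s*exp(s) + 2*s - 40*exp(2*s) + exp(s)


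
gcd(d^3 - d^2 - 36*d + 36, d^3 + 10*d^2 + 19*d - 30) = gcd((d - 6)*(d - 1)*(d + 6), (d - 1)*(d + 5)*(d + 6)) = d^2 + 5*d - 6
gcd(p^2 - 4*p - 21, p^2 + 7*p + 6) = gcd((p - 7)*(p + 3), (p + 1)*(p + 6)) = 1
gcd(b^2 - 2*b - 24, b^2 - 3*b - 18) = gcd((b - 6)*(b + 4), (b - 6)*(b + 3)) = b - 6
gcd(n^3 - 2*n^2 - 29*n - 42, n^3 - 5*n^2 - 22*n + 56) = n - 7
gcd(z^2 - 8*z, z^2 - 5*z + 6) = 1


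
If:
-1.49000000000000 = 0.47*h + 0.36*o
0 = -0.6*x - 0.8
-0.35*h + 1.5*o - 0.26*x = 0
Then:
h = -2.54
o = -0.82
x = -1.33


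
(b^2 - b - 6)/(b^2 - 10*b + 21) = (b + 2)/(b - 7)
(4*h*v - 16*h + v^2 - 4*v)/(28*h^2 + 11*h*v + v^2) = (v - 4)/(7*h + v)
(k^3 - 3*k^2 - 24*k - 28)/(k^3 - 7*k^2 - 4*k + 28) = (k + 2)/(k - 2)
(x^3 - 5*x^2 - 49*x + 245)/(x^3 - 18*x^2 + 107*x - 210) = (x + 7)/(x - 6)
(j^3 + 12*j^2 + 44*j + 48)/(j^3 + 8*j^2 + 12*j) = (j + 4)/j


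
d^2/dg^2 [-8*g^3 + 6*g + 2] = -48*g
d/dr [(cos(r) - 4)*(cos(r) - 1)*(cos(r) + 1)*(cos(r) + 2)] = 2*(-2*cos(r)^3 + 3*cos(r)^2 + 9*cos(r) - 1)*sin(r)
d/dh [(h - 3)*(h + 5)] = 2*h + 2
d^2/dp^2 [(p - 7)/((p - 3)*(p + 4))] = 2*(p^3 - 21*p^2 + 15*p - 79)/(p^6 + 3*p^5 - 33*p^4 - 71*p^3 + 396*p^2 + 432*p - 1728)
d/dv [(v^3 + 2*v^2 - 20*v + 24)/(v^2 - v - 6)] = (v^4 - 2*v^3 - 72*v + 144)/(v^4 - 2*v^3 - 11*v^2 + 12*v + 36)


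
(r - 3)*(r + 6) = r^2 + 3*r - 18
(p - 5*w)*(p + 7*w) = p^2 + 2*p*w - 35*w^2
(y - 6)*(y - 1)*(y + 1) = y^3 - 6*y^2 - y + 6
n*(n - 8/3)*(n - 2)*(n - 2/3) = n^4 - 16*n^3/3 + 76*n^2/9 - 32*n/9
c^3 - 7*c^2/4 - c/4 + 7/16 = (c - 7/4)*(c - 1/2)*(c + 1/2)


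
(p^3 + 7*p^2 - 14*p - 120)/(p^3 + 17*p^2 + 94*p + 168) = (p^2 + p - 20)/(p^2 + 11*p + 28)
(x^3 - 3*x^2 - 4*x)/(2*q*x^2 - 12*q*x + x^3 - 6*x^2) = (x^2 - 3*x - 4)/(2*q*x - 12*q + x^2 - 6*x)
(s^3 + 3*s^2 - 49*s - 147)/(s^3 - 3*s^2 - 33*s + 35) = (s^2 + 10*s + 21)/(s^2 + 4*s - 5)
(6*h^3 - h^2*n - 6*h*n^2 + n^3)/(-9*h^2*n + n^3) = (-6*h^3 + h^2*n + 6*h*n^2 - n^3)/(n*(9*h^2 - n^2))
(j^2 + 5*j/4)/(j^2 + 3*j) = (j + 5/4)/(j + 3)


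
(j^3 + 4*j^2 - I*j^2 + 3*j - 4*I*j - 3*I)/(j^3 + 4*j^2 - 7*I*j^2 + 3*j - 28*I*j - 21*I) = (j - I)/(j - 7*I)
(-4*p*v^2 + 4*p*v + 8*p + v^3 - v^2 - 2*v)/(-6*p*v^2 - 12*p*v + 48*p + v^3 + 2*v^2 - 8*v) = (4*p*v + 4*p - v^2 - v)/(6*p*v + 24*p - v^2 - 4*v)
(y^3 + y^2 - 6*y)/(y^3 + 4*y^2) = (y^2 + y - 6)/(y*(y + 4))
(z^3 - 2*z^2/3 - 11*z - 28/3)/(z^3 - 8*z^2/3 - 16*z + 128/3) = (3*z^2 + 10*z + 7)/(3*z^2 + 4*z - 32)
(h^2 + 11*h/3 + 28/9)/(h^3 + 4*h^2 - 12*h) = (9*h^2 + 33*h + 28)/(9*h*(h^2 + 4*h - 12))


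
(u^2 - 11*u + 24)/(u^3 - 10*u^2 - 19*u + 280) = (u - 3)/(u^2 - 2*u - 35)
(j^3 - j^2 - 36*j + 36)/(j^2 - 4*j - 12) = (j^2 + 5*j - 6)/(j + 2)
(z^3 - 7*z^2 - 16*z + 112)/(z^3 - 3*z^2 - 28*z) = (z - 4)/z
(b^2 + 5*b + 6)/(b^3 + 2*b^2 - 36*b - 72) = (b + 3)/(b^2 - 36)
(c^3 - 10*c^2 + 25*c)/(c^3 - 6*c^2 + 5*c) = (c - 5)/(c - 1)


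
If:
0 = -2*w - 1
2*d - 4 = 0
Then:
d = 2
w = -1/2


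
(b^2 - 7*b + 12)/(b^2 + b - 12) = (b - 4)/(b + 4)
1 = 1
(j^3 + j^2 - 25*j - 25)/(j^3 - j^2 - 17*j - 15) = (j + 5)/(j + 3)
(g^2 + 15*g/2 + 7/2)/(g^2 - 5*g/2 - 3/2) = (g + 7)/(g - 3)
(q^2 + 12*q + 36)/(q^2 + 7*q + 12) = (q^2 + 12*q + 36)/(q^2 + 7*q + 12)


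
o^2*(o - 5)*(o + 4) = o^4 - o^3 - 20*o^2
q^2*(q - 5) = q^3 - 5*q^2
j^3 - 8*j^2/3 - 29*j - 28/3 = (j - 7)*(j + 1/3)*(j + 4)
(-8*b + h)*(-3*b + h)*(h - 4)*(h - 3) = 24*b^2*h^2 - 168*b^2*h + 288*b^2 - 11*b*h^3 + 77*b*h^2 - 132*b*h + h^4 - 7*h^3 + 12*h^2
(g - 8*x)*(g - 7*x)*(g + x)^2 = g^4 - 13*g^3*x + 27*g^2*x^2 + 97*g*x^3 + 56*x^4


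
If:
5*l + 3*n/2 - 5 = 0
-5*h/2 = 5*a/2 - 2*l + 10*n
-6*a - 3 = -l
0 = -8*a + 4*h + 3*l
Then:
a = -1879/5178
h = -6953/5178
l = 710/863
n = 510/863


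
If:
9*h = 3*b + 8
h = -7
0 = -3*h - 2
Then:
No Solution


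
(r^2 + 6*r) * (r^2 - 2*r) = r^4 + 4*r^3 - 12*r^2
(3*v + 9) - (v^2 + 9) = -v^2 + 3*v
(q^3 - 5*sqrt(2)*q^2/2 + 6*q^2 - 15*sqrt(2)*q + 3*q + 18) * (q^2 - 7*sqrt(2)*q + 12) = q^5 - 19*sqrt(2)*q^4/2 + 6*q^4 - 57*sqrt(2)*q^3 + 50*q^3 - 51*sqrt(2)*q^2 + 300*q^2 - 306*sqrt(2)*q + 36*q + 216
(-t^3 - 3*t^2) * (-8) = 8*t^3 + 24*t^2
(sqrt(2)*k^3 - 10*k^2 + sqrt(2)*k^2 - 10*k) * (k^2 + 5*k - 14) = sqrt(2)*k^5 - 10*k^4 + 6*sqrt(2)*k^4 - 60*k^3 - 9*sqrt(2)*k^3 - 14*sqrt(2)*k^2 + 90*k^2 + 140*k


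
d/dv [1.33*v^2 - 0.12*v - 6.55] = 2.66*v - 0.12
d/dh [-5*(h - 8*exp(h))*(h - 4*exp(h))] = 60*h*exp(h) - 10*h - 320*exp(2*h) + 60*exp(h)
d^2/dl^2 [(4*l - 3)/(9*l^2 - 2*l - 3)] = 2*((35 - 108*l)*(-9*l^2 + 2*l + 3) - 4*(4*l - 3)*(9*l - 1)^2)/(-9*l^2 + 2*l + 3)^3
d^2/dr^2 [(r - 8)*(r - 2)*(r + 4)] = 6*r - 12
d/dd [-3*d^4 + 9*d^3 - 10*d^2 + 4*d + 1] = -12*d^3 + 27*d^2 - 20*d + 4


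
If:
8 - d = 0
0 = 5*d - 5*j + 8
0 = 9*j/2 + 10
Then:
No Solution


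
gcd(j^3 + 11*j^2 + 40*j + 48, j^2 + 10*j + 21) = j + 3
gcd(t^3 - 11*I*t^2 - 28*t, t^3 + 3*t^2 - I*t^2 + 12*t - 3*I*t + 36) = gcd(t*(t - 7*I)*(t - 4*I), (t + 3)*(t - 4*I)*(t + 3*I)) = t - 4*I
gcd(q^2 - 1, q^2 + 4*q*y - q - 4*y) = q - 1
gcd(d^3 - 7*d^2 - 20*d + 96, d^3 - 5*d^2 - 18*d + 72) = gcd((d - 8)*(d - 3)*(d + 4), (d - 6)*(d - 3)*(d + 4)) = d^2 + d - 12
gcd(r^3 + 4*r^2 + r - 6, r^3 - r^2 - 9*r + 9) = r^2 + 2*r - 3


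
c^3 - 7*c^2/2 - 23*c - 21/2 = (c - 7)*(c + 1/2)*(c + 3)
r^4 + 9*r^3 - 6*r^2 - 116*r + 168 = (r - 2)^2*(r + 6)*(r + 7)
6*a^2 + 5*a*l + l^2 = (2*a + l)*(3*a + l)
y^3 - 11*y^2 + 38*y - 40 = (y - 5)*(y - 4)*(y - 2)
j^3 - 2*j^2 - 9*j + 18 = (j - 3)*(j - 2)*(j + 3)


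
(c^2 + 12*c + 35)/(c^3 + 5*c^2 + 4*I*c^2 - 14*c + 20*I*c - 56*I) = (c + 5)/(c^2 + c*(-2 + 4*I) - 8*I)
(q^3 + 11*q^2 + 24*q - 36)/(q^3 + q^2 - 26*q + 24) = (q + 6)/(q - 4)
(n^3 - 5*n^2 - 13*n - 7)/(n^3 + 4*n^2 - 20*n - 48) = (n^3 - 5*n^2 - 13*n - 7)/(n^3 + 4*n^2 - 20*n - 48)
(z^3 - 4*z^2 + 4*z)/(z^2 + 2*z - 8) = z*(z - 2)/(z + 4)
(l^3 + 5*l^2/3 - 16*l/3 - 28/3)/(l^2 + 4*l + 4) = l - 7/3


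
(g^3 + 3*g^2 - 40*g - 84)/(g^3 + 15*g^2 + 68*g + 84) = (g - 6)/(g + 6)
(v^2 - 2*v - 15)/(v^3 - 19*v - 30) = 1/(v + 2)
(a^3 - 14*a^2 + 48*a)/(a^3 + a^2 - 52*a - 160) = a*(a - 6)/(a^2 + 9*a + 20)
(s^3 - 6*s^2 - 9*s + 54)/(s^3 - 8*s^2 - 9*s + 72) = (s - 6)/(s - 8)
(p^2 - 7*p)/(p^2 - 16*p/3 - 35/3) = 3*p/(3*p + 5)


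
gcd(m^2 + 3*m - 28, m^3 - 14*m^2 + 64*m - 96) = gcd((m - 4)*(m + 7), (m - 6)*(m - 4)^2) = m - 4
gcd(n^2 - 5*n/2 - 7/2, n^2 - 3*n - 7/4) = n - 7/2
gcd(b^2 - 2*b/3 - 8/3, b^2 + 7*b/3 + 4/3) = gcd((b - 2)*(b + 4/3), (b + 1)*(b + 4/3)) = b + 4/3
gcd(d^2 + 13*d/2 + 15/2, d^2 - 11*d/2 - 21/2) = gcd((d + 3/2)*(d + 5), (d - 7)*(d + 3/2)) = d + 3/2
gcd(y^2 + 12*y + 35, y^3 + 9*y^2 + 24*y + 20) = y + 5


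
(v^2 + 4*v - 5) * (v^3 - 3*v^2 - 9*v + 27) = v^5 + v^4 - 26*v^3 + 6*v^2 + 153*v - 135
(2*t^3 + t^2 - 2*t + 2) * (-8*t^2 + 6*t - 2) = -16*t^5 + 4*t^4 + 18*t^3 - 30*t^2 + 16*t - 4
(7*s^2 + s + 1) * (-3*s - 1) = -21*s^3 - 10*s^2 - 4*s - 1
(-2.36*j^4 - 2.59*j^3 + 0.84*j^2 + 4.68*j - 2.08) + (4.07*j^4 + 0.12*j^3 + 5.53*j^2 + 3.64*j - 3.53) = 1.71*j^4 - 2.47*j^3 + 6.37*j^2 + 8.32*j - 5.61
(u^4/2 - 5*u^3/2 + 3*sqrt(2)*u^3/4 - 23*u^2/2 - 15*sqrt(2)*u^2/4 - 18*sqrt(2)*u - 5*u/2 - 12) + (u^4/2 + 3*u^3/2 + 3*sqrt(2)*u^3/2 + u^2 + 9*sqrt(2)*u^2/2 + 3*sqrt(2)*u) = u^4 - u^3 + 9*sqrt(2)*u^3/4 - 21*u^2/2 + 3*sqrt(2)*u^2/4 - 15*sqrt(2)*u - 5*u/2 - 12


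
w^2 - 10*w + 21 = (w - 7)*(w - 3)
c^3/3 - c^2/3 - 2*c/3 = c*(c/3 + 1/3)*(c - 2)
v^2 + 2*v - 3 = (v - 1)*(v + 3)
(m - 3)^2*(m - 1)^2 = m^4 - 8*m^3 + 22*m^2 - 24*m + 9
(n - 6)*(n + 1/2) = n^2 - 11*n/2 - 3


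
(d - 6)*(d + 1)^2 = d^3 - 4*d^2 - 11*d - 6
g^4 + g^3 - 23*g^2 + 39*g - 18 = (g - 3)*(g - 1)^2*(g + 6)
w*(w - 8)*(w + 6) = w^3 - 2*w^2 - 48*w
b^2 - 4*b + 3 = (b - 3)*(b - 1)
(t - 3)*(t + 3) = t^2 - 9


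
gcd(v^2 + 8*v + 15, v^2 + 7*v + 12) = v + 3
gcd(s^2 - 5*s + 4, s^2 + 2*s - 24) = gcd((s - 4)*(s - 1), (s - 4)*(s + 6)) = s - 4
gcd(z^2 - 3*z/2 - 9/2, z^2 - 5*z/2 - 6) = z + 3/2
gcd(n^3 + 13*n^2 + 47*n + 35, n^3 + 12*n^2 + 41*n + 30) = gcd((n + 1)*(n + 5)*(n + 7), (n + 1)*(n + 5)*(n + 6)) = n^2 + 6*n + 5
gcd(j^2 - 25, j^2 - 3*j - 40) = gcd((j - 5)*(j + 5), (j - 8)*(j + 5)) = j + 5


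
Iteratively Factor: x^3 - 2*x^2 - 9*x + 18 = (x + 3)*(x^2 - 5*x + 6) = (x - 3)*(x + 3)*(x - 2)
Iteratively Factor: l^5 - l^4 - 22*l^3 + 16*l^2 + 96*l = (l + 4)*(l^4 - 5*l^3 - 2*l^2 + 24*l) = (l + 2)*(l + 4)*(l^3 - 7*l^2 + 12*l) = (l - 3)*(l + 2)*(l + 4)*(l^2 - 4*l) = (l - 4)*(l - 3)*(l + 2)*(l + 4)*(l)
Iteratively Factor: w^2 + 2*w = (w)*(w + 2)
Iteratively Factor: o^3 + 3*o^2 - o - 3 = (o + 1)*(o^2 + 2*o - 3) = (o - 1)*(o + 1)*(o + 3)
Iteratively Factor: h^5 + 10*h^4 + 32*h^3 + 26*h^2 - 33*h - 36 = (h + 3)*(h^4 + 7*h^3 + 11*h^2 - 7*h - 12) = (h + 1)*(h + 3)*(h^3 + 6*h^2 + 5*h - 12) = (h + 1)*(h + 3)*(h + 4)*(h^2 + 2*h - 3) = (h + 1)*(h + 3)^2*(h + 4)*(h - 1)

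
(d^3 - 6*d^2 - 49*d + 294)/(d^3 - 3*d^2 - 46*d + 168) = (d - 7)/(d - 4)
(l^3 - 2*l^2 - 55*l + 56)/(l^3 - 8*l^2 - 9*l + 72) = (l^2 + 6*l - 7)/(l^2 - 9)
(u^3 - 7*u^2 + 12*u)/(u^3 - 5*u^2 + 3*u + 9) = u*(u - 4)/(u^2 - 2*u - 3)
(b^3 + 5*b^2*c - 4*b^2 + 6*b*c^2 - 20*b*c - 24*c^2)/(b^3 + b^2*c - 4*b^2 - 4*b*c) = (b^2 + 5*b*c + 6*c^2)/(b*(b + c))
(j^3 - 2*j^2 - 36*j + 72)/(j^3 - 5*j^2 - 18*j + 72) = (j^2 + 4*j - 12)/(j^2 + j - 12)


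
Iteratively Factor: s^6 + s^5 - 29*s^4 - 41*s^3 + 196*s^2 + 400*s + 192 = (s + 3)*(s^5 - 2*s^4 - 23*s^3 + 28*s^2 + 112*s + 64) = (s - 4)*(s + 3)*(s^4 + 2*s^3 - 15*s^2 - 32*s - 16) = (s - 4)*(s + 3)*(s + 4)*(s^3 - 2*s^2 - 7*s - 4) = (s - 4)*(s + 1)*(s + 3)*(s + 4)*(s^2 - 3*s - 4) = (s - 4)^2*(s + 1)*(s + 3)*(s + 4)*(s + 1)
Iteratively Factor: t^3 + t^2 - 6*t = (t)*(t^2 + t - 6) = t*(t - 2)*(t + 3)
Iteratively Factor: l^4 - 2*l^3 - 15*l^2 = (l)*(l^3 - 2*l^2 - 15*l) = l*(l - 5)*(l^2 + 3*l) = l*(l - 5)*(l + 3)*(l)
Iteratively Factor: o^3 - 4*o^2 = (o - 4)*(o^2) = o*(o - 4)*(o)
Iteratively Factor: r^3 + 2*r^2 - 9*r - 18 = (r + 3)*(r^2 - r - 6) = (r + 2)*(r + 3)*(r - 3)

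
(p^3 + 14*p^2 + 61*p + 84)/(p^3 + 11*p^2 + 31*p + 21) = (p + 4)/(p + 1)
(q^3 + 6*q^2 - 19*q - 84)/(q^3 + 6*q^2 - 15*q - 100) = (q^2 + 10*q + 21)/(q^2 + 10*q + 25)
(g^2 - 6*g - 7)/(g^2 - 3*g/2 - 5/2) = 2*(g - 7)/(2*g - 5)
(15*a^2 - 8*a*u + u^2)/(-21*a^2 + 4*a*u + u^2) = (-5*a + u)/(7*a + u)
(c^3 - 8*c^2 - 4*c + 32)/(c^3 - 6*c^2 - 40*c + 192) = (c^2 - 4)/(c^2 + 2*c - 24)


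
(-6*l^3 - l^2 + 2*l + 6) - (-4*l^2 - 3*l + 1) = -6*l^3 + 3*l^2 + 5*l + 5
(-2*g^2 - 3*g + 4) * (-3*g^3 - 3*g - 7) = 6*g^5 + 9*g^4 - 6*g^3 + 23*g^2 + 9*g - 28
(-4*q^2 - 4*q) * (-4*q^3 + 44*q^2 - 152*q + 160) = 16*q^5 - 160*q^4 + 432*q^3 - 32*q^2 - 640*q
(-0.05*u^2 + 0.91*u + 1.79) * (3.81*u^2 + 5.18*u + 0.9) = -0.1905*u^4 + 3.2081*u^3 + 11.4887*u^2 + 10.0912*u + 1.611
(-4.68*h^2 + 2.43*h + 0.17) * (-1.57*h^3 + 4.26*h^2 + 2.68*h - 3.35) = 7.3476*h^5 - 23.7519*h^4 - 2.4575*h^3 + 22.9146*h^2 - 7.6849*h - 0.5695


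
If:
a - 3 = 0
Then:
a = 3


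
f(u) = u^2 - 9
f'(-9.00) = -18.00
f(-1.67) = -6.21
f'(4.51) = 9.02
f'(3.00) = 6.00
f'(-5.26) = -10.52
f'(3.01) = 6.02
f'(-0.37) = -0.74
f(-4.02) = 7.16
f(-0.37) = -8.86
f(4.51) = 11.34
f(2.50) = -2.75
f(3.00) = 0.00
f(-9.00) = 72.00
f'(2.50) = 5.00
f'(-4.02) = -8.04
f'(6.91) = 13.82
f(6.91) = 38.75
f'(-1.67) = -3.34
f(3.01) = 0.06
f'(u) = 2*u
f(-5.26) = 18.67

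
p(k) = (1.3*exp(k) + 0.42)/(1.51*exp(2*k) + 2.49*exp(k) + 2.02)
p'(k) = (1.3*exp(k) + 0.42)*(-3.02*exp(2*k) - 2.49*exp(k))/(1.51*exp(2*k) + 2.49*exp(k) + 2.02)^2 + 1.3*exp(k)/(1.51*exp(2*k) + 2.49*exp(k) + 2.02)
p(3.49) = 0.03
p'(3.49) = -0.02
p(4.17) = 0.01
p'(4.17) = -0.01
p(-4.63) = 0.21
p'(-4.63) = 0.00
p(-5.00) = 0.21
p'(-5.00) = 0.00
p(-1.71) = 0.26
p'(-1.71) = 0.04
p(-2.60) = 0.23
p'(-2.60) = 0.02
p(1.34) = 0.16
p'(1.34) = -0.11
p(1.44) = 0.15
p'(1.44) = -0.11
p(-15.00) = 0.21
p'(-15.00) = 0.00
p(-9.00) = 0.21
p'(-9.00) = 0.00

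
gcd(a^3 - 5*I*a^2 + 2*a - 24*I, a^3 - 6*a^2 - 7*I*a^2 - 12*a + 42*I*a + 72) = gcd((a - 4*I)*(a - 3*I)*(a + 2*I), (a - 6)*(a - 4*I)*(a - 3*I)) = a^2 - 7*I*a - 12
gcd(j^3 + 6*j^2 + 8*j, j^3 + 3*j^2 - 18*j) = j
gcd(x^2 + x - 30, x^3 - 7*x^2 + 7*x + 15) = x - 5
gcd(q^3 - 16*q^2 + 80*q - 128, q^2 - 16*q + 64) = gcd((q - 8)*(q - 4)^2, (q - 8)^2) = q - 8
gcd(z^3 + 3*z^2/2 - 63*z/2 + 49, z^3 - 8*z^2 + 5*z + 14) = z - 2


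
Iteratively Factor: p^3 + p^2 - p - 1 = (p - 1)*(p^2 + 2*p + 1) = (p - 1)*(p + 1)*(p + 1)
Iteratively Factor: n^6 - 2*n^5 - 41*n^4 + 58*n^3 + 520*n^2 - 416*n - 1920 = (n - 3)*(n^5 + n^4 - 38*n^3 - 56*n^2 + 352*n + 640) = (n - 4)*(n - 3)*(n^4 + 5*n^3 - 18*n^2 - 128*n - 160) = (n - 4)*(n - 3)*(n + 4)*(n^3 + n^2 - 22*n - 40) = (n - 4)*(n - 3)*(n + 4)^2*(n^2 - 3*n - 10) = (n - 4)*(n - 3)*(n + 2)*(n + 4)^2*(n - 5)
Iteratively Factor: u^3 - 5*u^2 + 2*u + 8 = (u - 2)*(u^2 - 3*u - 4) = (u - 2)*(u + 1)*(u - 4)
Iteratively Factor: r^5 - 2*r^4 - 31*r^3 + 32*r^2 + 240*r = (r - 5)*(r^4 + 3*r^3 - 16*r^2 - 48*r) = (r - 5)*(r + 3)*(r^3 - 16*r) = (r - 5)*(r - 4)*(r + 3)*(r^2 + 4*r) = r*(r - 5)*(r - 4)*(r + 3)*(r + 4)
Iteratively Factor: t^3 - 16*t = (t - 4)*(t^2 + 4*t) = t*(t - 4)*(t + 4)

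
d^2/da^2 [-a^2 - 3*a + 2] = -2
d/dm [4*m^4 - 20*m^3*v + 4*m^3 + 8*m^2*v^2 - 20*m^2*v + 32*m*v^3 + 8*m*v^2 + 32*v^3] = 16*m^3 - 60*m^2*v + 12*m^2 + 16*m*v^2 - 40*m*v + 32*v^3 + 8*v^2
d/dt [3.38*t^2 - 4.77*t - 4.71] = 6.76*t - 4.77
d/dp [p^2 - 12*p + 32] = 2*p - 12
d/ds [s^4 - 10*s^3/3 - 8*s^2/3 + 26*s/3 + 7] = 4*s^3 - 10*s^2 - 16*s/3 + 26/3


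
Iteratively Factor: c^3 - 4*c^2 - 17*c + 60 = (c + 4)*(c^2 - 8*c + 15) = (c - 3)*(c + 4)*(c - 5)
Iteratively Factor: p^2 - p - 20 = (p - 5)*(p + 4)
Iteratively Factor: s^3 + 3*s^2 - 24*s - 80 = (s - 5)*(s^2 + 8*s + 16) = (s - 5)*(s + 4)*(s + 4)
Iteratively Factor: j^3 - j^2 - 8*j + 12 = (j - 2)*(j^2 + j - 6) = (j - 2)^2*(j + 3)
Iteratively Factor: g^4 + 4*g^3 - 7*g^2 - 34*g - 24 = (g + 2)*(g^3 + 2*g^2 - 11*g - 12) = (g - 3)*(g + 2)*(g^2 + 5*g + 4) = (g - 3)*(g + 1)*(g + 2)*(g + 4)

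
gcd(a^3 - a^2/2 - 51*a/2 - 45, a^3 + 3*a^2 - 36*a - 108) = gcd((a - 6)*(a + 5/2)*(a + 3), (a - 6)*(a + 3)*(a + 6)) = a^2 - 3*a - 18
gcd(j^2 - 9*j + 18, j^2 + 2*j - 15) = j - 3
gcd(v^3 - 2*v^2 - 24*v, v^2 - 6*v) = v^2 - 6*v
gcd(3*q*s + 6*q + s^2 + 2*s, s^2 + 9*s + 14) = s + 2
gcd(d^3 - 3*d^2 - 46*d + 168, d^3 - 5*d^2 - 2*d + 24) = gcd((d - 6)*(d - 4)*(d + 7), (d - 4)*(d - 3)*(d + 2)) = d - 4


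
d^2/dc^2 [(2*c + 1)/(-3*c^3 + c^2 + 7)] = 2*(c^2*(2*c + 1)*(9*c - 2)^2 + (18*c^2 - 4*c + (2*c + 1)*(9*c - 1))*(-3*c^3 + c^2 + 7))/(-3*c^3 + c^2 + 7)^3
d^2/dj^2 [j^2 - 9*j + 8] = 2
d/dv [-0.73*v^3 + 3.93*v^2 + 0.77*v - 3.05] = -2.19*v^2 + 7.86*v + 0.77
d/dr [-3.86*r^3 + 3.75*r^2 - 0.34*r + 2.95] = -11.58*r^2 + 7.5*r - 0.34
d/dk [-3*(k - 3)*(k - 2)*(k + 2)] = -9*k^2 + 18*k + 12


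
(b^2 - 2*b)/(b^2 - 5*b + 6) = b/(b - 3)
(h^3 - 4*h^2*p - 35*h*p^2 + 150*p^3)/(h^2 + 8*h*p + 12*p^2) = (h^2 - 10*h*p + 25*p^2)/(h + 2*p)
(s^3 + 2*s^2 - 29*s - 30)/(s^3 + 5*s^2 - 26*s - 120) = (s + 1)/(s + 4)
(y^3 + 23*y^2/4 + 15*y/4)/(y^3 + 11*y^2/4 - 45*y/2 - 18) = y*(y + 5)/(y^2 + 2*y - 24)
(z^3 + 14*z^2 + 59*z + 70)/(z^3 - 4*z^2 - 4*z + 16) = (z^2 + 12*z + 35)/(z^2 - 6*z + 8)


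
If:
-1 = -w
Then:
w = 1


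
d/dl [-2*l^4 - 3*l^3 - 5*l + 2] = -8*l^3 - 9*l^2 - 5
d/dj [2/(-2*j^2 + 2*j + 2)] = (2*j - 1)/(-j^2 + j + 1)^2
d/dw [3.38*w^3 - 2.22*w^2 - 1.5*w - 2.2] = 10.14*w^2 - 4.44*w - 1.5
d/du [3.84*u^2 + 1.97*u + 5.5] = 7.68*u + 1.97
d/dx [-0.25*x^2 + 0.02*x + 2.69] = 0.02 - 0.5*x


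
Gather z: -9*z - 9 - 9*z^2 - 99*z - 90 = -9*z^2 - 108*z - 99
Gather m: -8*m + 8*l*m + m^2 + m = m^2 + m*(8*l - 7)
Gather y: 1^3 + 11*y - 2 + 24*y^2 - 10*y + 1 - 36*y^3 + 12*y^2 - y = -36*y^3 + 36*y^2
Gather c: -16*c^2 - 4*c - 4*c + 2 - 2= -16*c^2 - 8*c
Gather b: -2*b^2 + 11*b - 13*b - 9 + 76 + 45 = -2*b^2 - 2*b + 112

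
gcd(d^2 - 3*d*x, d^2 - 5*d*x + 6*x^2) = -d + 3*x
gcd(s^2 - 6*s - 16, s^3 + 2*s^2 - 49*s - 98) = s + 2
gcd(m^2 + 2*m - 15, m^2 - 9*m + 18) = m - 3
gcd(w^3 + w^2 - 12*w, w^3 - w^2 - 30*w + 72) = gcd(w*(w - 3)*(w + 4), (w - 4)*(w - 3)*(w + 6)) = w - 3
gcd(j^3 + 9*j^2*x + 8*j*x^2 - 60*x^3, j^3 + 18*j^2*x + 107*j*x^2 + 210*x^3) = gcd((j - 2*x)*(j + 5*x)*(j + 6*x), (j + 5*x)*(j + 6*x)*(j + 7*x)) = j^2 + 11*j*x + 30*x^2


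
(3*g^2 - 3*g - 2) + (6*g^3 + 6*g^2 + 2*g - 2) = 6*g^3 + 9*g^2 - g - 4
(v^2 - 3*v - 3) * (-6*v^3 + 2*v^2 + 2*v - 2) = -6*v^5 + 20*v^4 + 14*v^3 - 14*v^2 + 6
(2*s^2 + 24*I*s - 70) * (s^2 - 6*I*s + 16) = 2*s^4 + 12*I*s^3 + 106*s^2 + 804*I*s - 1120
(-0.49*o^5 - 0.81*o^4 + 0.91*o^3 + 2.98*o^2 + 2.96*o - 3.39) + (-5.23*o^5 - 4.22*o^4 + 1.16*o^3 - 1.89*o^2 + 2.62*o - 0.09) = -5.72*o^5 - 5.03*o^4 + 2.07*o^3 + 1.09*o^2 + 5.58*o - 3.48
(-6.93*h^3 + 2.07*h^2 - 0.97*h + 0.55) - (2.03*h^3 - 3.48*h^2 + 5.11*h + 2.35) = -8.96*h^3 + 5.55*h^2 - 6.08*h - 1.8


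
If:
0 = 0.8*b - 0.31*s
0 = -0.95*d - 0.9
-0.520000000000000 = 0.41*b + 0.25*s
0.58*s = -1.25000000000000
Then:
No Solution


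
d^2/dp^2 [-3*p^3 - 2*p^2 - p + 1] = -18*p - 4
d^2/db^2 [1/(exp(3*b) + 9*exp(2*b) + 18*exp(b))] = 9*(-(exp(2*b) + 4*exp(b) + 2)*(exp(2*b) + 9*exp(b) + 18) + 2*(exp(2*b) + 6*exp(b) + 6)^2)*exp(-b)/(exp(2*b) + 9*exp(b) + 18)^3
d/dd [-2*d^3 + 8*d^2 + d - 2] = -6*d^2 + 16*d + 1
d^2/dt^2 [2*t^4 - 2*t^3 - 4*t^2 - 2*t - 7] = 24*t^2 - 12*t - 8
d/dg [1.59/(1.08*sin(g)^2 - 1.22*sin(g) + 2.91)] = (1.9398 - 3.4344*sin(g))*cos(g)/(1.08*sin(g)^2 - 1.22*sin(g) + 2.91)^2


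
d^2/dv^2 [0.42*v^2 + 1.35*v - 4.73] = 0.840000000000000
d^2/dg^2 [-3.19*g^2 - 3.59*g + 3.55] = -6.38000000000000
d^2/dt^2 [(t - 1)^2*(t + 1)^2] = 12*t^2 - 4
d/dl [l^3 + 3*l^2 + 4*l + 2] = 3*l^2 + 6*l + 4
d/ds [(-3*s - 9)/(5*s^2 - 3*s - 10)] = 3*(5*s^2 + 30*s + 1)/(25*s^4 - 30*s^3 - 91*s^2 + 60*s + 100)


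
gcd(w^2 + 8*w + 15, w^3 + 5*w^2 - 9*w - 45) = w^2 + 8*w + 15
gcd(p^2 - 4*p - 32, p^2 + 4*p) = p + 4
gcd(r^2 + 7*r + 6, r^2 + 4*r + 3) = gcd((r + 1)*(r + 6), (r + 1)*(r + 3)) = r + 1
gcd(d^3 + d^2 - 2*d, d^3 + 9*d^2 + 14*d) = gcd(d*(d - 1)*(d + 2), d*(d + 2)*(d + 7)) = d^2 + 2*d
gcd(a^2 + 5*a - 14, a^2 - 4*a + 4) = a - 2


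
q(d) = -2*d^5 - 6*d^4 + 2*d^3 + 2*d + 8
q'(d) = -10*d^4 - 24*d^3 + 6*d^2 + 2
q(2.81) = -666.49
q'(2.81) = -1106.62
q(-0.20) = 7.58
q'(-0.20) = 2.42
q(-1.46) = -15.14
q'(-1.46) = 44.04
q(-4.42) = 910.40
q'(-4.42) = -1625.07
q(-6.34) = 10278.42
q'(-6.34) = -9797.53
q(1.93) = -110.57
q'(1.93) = -286.94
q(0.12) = 8.24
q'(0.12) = 2.04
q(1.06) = 2.25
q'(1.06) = -32.47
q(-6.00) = 7340.00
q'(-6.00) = -7558.00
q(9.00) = -155980.00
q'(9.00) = -82618.00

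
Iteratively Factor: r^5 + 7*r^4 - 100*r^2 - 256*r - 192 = (r + 2)*(r^4 + 5*r^3 - 10*r^2 - 80*r - 96) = (r - 4)*(r + 2)*(r^3 + 9*r^2 + 26*r + 24) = (r - 4)*(r + 2)*(r + 3)*(r^2 + 6*r + 8) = (r - 4)*(r + 2)*(r + 3)*(r + 4)*(r + 2)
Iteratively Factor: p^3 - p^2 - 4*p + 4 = (p - 2)*(p^2 + p - 2) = (p - 2)*(p - 1)*(p + 2)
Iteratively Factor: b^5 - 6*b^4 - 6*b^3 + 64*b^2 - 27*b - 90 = (b - 5)*(b^4 - b^3 - 11*b^2 + 9*b + 18) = (b - 5)*(b + 3)*(b^3 - 4*b^2 + b + 6) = (b - 5)*(b - 2)*(b + 3)*(b^2 - 2*b - 3) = (b - 5)*(b - 3)*(b - 2)*(b + 3)*(b + 1)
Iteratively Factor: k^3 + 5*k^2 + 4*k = (k + 1)*(k^2 + 4*k) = (k + 1)*(k + 4)*(k)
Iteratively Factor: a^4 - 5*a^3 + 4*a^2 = (a - 1)*(a^3 - 4*a^2) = (a - 4)*(a - 1)*(a^2) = a*(a - 4)*(a - 1)*(a)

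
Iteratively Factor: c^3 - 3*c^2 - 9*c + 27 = (c + 3)*(c^2 - 6*c + 9) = (c - 3)*(c + 3)*(c - 3)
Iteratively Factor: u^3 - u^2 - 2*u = (u)*(u^2 - u - 2) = u*(u - 2)*(u + 1)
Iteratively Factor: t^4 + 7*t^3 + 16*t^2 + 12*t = (t + 2)*(t^3 + 5*t^2 + 6*t) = t*(t + 2)*(t^2 + 5*t + 6) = t*(t + 2)^2*(t + 3)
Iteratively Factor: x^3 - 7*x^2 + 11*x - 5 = (x - 1)*(x^2 - 6*x + 5) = (x - 1)^2*(x - 5)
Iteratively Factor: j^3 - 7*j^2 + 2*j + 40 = (j + 2)*(j^2 - 9*j + 20) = (j - 5)*(j + 2)*(j - 4)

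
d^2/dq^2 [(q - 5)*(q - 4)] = 2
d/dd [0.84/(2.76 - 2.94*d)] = 2.4696/(2.94*d - 2.76)^2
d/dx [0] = 0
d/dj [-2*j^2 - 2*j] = -4*j - 2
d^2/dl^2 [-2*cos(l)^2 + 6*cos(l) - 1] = -6*cos(l) + 4*cos(2*l)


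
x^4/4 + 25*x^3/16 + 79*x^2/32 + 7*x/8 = x*(x/4 + 1)*(x + 1/2)*(x + 7/4)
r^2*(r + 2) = r^3 + 2*r^2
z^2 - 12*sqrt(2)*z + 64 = (z - 8*sqrt(2))*(z - 4*sqrt(2))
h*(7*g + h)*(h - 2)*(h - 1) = 7*g*h^3 - 21*g*h^2 + 14*g*h + h^4 - 3*h^3 + 2*h^2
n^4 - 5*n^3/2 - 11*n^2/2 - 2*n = n*(n - 4)*(n + 1/2)*(n + 1)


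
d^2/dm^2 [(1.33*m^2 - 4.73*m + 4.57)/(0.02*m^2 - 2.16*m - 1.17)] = (0.111128*m^3 + 0.197699999999998*m^2 - 1.84863600000001*m + 70.406046)/(8.0e-6*m^6 - 0.002592*m^5 + 0.278532*m^4 - 9.774432*m^3 - 16.294122*m^2 - 8.870472*m - 1.601613)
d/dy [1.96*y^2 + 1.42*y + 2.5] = 3.92*y + 1.42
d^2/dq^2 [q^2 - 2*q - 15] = 2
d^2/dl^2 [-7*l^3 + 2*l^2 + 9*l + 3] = 4 - 42*l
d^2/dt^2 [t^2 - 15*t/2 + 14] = 2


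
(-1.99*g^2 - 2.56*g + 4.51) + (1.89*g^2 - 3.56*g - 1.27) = -0.1*g^2 - 6.12*g + 3.24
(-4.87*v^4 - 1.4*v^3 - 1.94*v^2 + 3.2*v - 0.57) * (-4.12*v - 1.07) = 20.0644*v^5 + 10.9789*v^4 + 9.4908*v^3 - 11.1082*v^2 - 1.0756*v + 0.6099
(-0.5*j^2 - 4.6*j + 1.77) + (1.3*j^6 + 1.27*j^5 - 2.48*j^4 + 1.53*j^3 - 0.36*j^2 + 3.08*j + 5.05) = 1.3*j^6 + 1.27*j^5 - 2.48*j^4 + 1.53*j^3 - 0.86*j^2 - 1.52*j + 6.82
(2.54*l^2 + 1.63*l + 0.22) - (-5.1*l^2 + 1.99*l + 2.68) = 7.64*l^2 - 0.36*l - 2.46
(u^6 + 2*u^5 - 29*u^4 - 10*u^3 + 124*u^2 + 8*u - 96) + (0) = u^6 + 2*u^5 - 29*u^4 - 10*u^3 + 124*u^2 + 8*u - 96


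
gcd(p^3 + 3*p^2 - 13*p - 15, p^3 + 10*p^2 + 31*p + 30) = p + 5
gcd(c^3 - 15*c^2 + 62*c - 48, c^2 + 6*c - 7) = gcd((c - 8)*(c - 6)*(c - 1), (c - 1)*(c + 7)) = c - 1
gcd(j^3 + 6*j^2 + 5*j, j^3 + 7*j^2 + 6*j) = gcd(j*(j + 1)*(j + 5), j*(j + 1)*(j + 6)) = j^2 + j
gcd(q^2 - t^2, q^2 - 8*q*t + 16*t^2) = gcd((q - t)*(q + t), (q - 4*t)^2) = 1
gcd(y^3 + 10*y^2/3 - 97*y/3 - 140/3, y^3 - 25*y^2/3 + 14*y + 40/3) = y - 5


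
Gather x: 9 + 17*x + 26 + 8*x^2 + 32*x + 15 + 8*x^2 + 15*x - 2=16*x^2 + 64*x + 48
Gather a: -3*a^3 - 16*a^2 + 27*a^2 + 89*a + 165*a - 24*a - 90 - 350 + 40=-3*a^3 + 11*a^2 + 230*a - 400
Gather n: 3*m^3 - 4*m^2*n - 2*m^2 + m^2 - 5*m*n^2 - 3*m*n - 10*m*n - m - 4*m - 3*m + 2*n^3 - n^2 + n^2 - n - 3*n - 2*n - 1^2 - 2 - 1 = 3*m^3 - m^2 - 5*m*n^2 - 8*m + 2*n^3 + n*(-4*m^2 - 13*m - 6) - 4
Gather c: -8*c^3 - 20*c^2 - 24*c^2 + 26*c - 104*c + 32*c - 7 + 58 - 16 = -8*c^3 - 44*c^2 - 46*c + 35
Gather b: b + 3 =b + 3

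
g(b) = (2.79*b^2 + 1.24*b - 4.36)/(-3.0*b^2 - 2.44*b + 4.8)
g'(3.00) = -0.04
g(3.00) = -0.83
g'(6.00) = -0.01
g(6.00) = -0.88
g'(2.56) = -0.05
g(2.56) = -0.81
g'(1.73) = -0.18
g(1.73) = -0.73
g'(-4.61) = -0.03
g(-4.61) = -1.03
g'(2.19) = -0.08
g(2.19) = -0.79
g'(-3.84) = -0.06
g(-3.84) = -1.06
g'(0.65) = -1.47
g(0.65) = -1.22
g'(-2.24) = -0.94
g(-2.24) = -1.43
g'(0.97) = -46.05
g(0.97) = 1.37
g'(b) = (5.58*b + 1.24)/(-3.0*b^2 - 2.44*b + 4.8) + (6.0*b + 2.44)*(2.79*b^2 + 1.24*b - 4.36)/(-3.0*b^2 - 2.44*b + 4.8)^2 = (-3.0876*b^2 + 0.623999999999995*b - 4.6864)/(9.0*b^4 + 14.64*b^3 - 22.8464*b^2 - 23.424*b + 23.04)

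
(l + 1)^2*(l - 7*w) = l^3 - 7*l^2*w + 2*l^2 - 14*l*w + l - 7*w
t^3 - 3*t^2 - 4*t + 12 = (t - 3)*(t - 2)*(t + 2)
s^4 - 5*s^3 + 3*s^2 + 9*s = s*(s - 3)^2*(s + 1)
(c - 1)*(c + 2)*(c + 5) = c^3 + 6*c^2 + 3*c - 10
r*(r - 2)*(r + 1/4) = r^3 - 7*r^2/4 - r/2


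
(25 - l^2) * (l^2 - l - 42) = -l^4 + l^3 + 67*l^2 - 25*l - 1050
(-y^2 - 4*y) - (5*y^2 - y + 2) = -6*y^2 - 3*y - 2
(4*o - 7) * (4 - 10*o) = -40*o^2 + 86*o - 28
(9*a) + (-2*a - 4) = 7*a - 4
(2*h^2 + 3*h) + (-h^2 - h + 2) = h^2 + 2*h + 2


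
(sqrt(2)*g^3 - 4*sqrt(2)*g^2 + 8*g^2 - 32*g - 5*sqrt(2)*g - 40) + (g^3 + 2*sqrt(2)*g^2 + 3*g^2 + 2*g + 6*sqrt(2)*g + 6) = g^3 + sqrt(2)*g^3 - 2*sqrt(2)*g^2 + 11*g^2 - 30*g + sqrt(2)*g - 34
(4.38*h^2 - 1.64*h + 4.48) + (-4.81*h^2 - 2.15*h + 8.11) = -0.43*h^2 - 3.79*h + 12.59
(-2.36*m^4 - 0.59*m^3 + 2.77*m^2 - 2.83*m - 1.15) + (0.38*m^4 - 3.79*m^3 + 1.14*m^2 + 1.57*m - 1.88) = -1.98*m^4 - 4.38*m^3 + 3.91*m^2 - 1.26*m - 3.03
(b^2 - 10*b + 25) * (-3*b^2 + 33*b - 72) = -3*b^4 + 63*b^3 - 477*b^2 + 1545*b - 1800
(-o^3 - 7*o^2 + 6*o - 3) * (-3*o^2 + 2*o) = 3*o^5 + 19*o^4 - 32*o^3 + 21*o^2 - 6*o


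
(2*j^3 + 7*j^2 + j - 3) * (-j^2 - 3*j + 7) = -2*j^5 - 13*j^4 - 8*j^3 + 49*j^2 + 16*j - 21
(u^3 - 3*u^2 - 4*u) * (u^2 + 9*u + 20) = u^5 + 6*u^4 - 11*u^3 - 96*u^2 - 80*u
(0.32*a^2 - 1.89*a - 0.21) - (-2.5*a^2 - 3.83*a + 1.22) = 2.82*a^2 + 1.94*a - 1.43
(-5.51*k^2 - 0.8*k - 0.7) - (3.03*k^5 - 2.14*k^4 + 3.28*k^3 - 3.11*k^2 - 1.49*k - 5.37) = -3.03*k^5 + 2.14*k^4 - 3.28*k^3 - 2.4*k^2 + 0.69*k + 4.67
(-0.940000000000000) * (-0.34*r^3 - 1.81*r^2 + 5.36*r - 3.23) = 0.3196*r^3 + 1.7014*r^2 - 5.0384*r + 3.0362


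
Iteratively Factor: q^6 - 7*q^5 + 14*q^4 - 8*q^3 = (q)*(q^5 - 7*q^4 + 14*q^3 - 8*q^2) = q^2*(q^4 - 7*q^3 + 14*q^2 - 8*q) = q^2*(q - 4)*(q^3 - 3*q^2 + 2*q) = q^2*(q - 4)*(q - 1)*(q^2 - 2*q) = q^3*(q - 4)*(q - 1)*(q - 2)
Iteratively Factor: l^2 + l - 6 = (l - 2)*(l + 3)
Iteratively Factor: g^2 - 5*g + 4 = (g - 1)*(g - 4)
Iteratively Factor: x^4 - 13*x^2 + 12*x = (x)*(x^3 - 13*x + 12) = x*(x - 3)*(x^2 + 3*x - 4) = x*(x - 3)*(x + 4)*(x - 1)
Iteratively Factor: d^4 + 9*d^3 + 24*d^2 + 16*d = (d)*(d^3 + 9*d^2 + 24*d + 16) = d*(d + 4)*(d^2 + 5*d + 4) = d*(d + 4)^2*(d + 1)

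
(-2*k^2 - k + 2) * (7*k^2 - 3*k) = -14*k^4 - k^3 + 17*k^2 - 6*k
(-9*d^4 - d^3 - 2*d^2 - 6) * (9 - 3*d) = 27*d^5 - 78*d^4 - 3*d^3 - 18*d^2 + 18*d - 54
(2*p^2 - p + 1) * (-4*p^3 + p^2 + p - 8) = -8*p^5 + 6*p^4 - 3*p^3 - 16*p^2 + 9*p - 8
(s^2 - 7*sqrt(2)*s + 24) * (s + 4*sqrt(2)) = s^3 - 3*sqrt(2)*s^2 - 32*s + 96*sqrt(2)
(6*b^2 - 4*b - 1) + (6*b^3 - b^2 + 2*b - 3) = 6*b^3 + 5*b^2 - 2*b - 4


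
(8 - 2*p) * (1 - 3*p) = 6*p^2 - 26*p + 8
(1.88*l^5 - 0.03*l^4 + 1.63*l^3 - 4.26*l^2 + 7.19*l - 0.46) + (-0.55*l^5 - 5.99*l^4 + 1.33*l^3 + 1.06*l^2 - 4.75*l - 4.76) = 1.33*l^5 - 6.02*l^4 + 2.96*l^3 - 3.2*l^2 + 2.44*l - 5.22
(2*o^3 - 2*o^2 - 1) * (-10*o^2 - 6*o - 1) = -20*o^5 + 8*o^4 + 10*o^3 + 12*o^2 + 6*o + 1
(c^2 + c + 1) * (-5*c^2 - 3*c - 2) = -5*c^4 - 8*c^3 - 10*c^2 - 5*c - 2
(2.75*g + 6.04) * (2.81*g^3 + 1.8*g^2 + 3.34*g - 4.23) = 7.7275*g^4 + 21.9224*g^3 + 20.057*g^2 + 8.5411*g - 25.5492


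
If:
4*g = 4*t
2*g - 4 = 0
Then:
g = 2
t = 2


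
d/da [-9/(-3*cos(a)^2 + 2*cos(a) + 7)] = 18*(3*cos(a) - 1)*sin(a)/(-3*cos(a)^2 + 2*cos(a) + 7)^2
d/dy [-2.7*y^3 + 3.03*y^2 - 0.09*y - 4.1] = -8.1*y^2 + 6.06*y - 0.09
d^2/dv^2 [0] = 0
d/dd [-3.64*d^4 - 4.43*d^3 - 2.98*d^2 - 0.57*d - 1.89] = -14.56*d^3 - 13.29*d^2 - 5.96*d - 0.57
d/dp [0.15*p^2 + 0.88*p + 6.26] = 0.3*p + 0.88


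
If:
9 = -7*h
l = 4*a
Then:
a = l/4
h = -9/7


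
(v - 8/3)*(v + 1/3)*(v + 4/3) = v^3 - v^2 - 4*v - 32/27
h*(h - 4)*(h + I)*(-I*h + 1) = -I*h^4 + 2*h^3 + 4*I*h^3 - 8*h^2 + I*h^2 - 4*I*h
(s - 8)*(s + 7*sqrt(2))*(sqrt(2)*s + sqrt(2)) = sqrt(2)*s^3 - 7*sqrt(2)*s^2 + 14*s^2 - 98*s - 8*sqrt(2)*s - 112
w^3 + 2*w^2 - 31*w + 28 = (w - 4)*(w - 1)*(w + 7)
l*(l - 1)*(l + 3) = l^3 + 2*l^2 - 3*l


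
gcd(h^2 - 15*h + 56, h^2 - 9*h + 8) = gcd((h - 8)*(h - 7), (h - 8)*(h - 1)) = h - 8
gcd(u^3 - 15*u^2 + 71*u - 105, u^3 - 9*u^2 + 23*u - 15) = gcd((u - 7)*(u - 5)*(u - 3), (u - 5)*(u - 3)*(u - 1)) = u^2 - 8*u + 15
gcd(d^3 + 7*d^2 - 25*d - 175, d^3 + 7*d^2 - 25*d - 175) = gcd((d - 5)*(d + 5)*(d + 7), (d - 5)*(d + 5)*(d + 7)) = d^3 + 7*d^2 - 25*d - 175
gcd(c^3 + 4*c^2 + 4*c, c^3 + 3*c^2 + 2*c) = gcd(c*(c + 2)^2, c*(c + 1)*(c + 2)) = c^2 + 2*c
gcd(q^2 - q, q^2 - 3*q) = q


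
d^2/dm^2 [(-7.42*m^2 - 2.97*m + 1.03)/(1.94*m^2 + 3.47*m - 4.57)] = (77.544128*m^3 - 371.446368*m^2 - 116.386032*m - 361.06004)/(7.301384*m^6 + 39.179076*m^5 + 18.479082*m^4 - 142.804033*m^3 - 43.530621*m^2 + 217.411809*m - 95.443993)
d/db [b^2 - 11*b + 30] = 2*b - 11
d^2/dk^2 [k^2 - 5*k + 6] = 2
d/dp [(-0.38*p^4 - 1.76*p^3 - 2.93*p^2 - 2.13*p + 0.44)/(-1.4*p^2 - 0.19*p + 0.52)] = (1.064*p^5 + 2.6806*p^4 - 0.121600000000001*p^3 - 5.1709*p^2 - 1.8152*p - 1.024)/(1.96*p^4 + 0.532*p^3 - 1.4199*p^2 - 0.1976*p + 0.2704)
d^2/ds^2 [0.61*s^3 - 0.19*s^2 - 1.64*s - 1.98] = 3.66*s - 0.38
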